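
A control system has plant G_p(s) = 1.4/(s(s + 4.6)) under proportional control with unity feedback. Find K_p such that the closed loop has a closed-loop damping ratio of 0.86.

K_p = 5.11

Closed-loop characteristic equation: s² + 4.6s + K_p·1.4 = 0.
So ω_n = √(1.4K_p) and 2ζω_n = 4.6, giving ζ = 4.6/(2√(1.4K_p)).
Setting ζ = 0.86: √(1.4K_p) = 4.6/(2·0.86) = 2.674, so K_p = 7.153/1.4 = 5.11.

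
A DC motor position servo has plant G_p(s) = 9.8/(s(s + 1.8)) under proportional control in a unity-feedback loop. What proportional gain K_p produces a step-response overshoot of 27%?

K_p = 0.558

From %OS = 100·exp(−πζ/√(1−ζ²)) = 27%, ζ = −ln(0.27)/√(π²+ln²(0.27)) = 0.3847.
Characteristic equation s² + 1.8s + 9.8K_p = 0 gives ζ = 1.8/(2√(9.8K_p)).
Setting ζ = 0.3847: √(9.8K_p) = 1.8/(2·0.3847) = 2.339, so K_p = 5.473/9.8 = 0.558.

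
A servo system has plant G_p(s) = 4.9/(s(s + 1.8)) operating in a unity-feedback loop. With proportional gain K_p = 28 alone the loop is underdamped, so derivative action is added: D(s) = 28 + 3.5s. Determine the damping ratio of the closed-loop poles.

Forward path: (28 + 3.5s)·4.9/(s(s+1.8)). The closed-loop characteristic equation is s² + (1.8 + 4.9·3.5)s + 4.9·28 = 0.
That is s² + 18.95s + 137.2 = 0, so ω_n = 11.71 rad/s and ζ = 18.95/(2·11.71) = 0.8089.

ζ = 0.809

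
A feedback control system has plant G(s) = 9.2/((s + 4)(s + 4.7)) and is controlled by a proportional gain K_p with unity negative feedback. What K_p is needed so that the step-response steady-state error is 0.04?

Steady-state error for a unit step on this type-0 loop is 1/(1 + K_p·G(0)).
G(0) = 0.4894. Require 1/(1 + K_p·0.4894) = 0.04, so 1 + 0.4894·K_p = 25.
K_p = (25 − 1)/0.4894 = 49.

K_p = 49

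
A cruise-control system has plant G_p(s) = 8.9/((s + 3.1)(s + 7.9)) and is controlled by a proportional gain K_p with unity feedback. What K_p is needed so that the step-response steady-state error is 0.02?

The loop is type 0, so e_ss(step) = 1/(1 + K_pos) with K_pos = K_p·G_p(0).
G_p(0) = 0.3634. Require 1/(1 + K_p·0.3634) = 0.02, so 1 + 0.3634·K_p = 50.
K_p = (50 − 1)/0.3634 = 135.

K_p = 135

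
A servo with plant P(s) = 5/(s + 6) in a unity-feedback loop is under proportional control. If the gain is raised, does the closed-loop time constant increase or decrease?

The closed-loop bandwidth 6+K_p·5 grows with K_p, so τ shrinks.

decrease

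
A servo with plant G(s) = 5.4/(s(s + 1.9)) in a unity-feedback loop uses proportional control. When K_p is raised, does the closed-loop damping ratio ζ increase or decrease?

ζ = 1.9/(2√(5.4K_p)); increasing K_p raises the denominator, so ζ falls.

decrease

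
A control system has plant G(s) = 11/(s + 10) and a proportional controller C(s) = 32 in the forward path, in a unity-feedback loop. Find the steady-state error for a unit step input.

0.0276

The loop is type 0. Static position error constant K_pos = C(0)·G(0) = 32·1.1 = 35.2.
Steady-state error to a unit step: e_ss = 1/(1+K_pos) = 1/36.2 = 0.0276.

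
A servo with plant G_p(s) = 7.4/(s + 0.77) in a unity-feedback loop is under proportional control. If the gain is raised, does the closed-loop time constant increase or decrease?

The closed-loop bandwidth 0.77+K_p·7.4 grows with K_p, so τ shrinks.

decrease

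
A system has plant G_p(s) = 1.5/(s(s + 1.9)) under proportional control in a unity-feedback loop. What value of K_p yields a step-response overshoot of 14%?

K_p = 2.14

From %OS = 100·exp(−πζ/√(1−ζ²)) = 14%, ζ = −ln(0.14)/√(π²+ln²(0.14)) = 0.5305.
Characteristic equation s² + 1.9s + 1.5K_p = 0 gives ζ = 1.9/(2√(1.5K_p)).
Setting ζ = 0.5305: √(1.5K_p) = 1.9/(2·0.5305) = 1.791, so K_p = 3.207/1.5 = 2.14.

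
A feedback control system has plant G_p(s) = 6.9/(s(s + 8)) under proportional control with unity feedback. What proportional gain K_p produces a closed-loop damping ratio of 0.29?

Closed-loop characteristic equation: s² + 8s + K_p·6.9 = 0.
So ω_n = √(6.9K_p) and 2ζω_n = 8, giving ζ = 8/(2√(6.9K_p)).
Setting ζ = 0.29: √(6.9K_p) = 8/(2·0.29) = 13.79, so K_p = 190.2/6.9 = 27.6.

K_p = 27.6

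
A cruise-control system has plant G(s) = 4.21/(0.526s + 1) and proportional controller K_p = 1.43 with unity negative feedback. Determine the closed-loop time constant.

Closed loop: T(s) = K_p·G/(1+K_p·G) = 6.02/(0.526s + 1 + 6.02), with pole at s = −(1 + 6.02)/0.526 = −13.35.
Closed-loop time constant τ = 1/13.35 = 0.0749 s.

τ = 0.0749 s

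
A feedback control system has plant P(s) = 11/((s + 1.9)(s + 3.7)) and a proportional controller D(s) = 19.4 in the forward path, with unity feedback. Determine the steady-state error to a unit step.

0.0319

The loop is type 0. Static position error constant K_pos = D(0)·P(0) = 19.4·1.565 = 30.36.
Steady-state error to a unit step: e_ss = 1/(1+K_pos) = 1/31.36 = 0.0319.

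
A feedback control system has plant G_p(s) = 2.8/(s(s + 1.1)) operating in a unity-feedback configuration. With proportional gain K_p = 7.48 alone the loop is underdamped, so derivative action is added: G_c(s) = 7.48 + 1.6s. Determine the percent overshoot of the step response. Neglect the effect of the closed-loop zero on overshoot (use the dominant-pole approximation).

Forward path: (7.48 + 1.6s)·2.8/(s(s+1.1)). The closed-loop characteristic equation is s² + (1.1 + 2.8·1.6)s + 2.8·7.48 = 0.
That is s² + 5.58s + 20.94 = 0, so ω_n = 4.576 rad/s and ζ = 5.58/(2·4.576) = 0.6096.
%OS = 100·exp(−πζ/√(1−ζ²)) = 8.93%.

8.93%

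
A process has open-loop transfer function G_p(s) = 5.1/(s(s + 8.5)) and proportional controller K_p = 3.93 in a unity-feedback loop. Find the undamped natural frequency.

With unity feedback the closed-loop characteristic equation is s² + 8.5s + 3.93·5.1 = s² + 8.5s + 20.04 = 0.
Matching s² + 2ζω_n s + ω_n²: ω_n = √20.04 = 4.477 rad/s and 2ζω_n = 8.5, so ζ = 8.5/(2·4.477) = 0.949.

ω_n = 4.48 rad/s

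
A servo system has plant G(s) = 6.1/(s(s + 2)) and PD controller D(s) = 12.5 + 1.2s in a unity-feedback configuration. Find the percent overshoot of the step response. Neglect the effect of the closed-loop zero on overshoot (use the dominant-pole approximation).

13.8%

Forward path: (12.5 + 1.2s)·6.1/(s(s+2)). The closed-loop characteristic equation is s² + (2 + 6.1·1.2)s + 6.1·12.5 = 0.
That is s² + 9.32s + 76.25 = 0, so ω_n = 8.732 rad/s and ζ = 9.32/(2·8.732) = 0.5337.
%OS = 100·exp(−πζ/√(1−ζ²)) = 13.8%.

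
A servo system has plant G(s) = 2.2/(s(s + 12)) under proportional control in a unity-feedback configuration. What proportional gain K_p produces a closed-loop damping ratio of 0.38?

Closed-loop characteristic equation: s² + 12s + K_p·2.2 = 0.
So ω_n = √(2.2K_p) and 2ζω_n = 12, giving ζ = 12/(2√(2.2K_p)).
Setting ζ = 0.38: √(2.2K_p) = 12/(2·0.38) = 15.79, so K_p = 249.3/2.2 = 113.

K_p = 113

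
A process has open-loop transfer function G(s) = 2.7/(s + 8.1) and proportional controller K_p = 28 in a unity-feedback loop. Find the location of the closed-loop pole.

s = -83.7

Closed-loop transfer function: T(s) = K_p·G(s)/(1 + K_p·G(s)) = 75.6/(s + 8.1 + 75.6) = 75.6/(s + 83.7).
The closed-loop pole is at s = −83.7.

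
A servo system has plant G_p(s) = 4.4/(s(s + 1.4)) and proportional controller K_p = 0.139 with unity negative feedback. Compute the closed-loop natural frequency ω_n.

ω_n = 0.782 rad/s

1 + K_p·G_p(s) = 0 gives s² + 1.4s + 0.6116 = 0.
So ω_n² = 0.6116 ⇒ ω_n = 0.782 rad/s, and ζ = 1.4/(2ω_n) = 0.895.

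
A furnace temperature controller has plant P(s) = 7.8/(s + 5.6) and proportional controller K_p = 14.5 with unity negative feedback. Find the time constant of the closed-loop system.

τ = 0.00842 s

Closed-loop transfer function: T(s) = K_p·P(s)/(1 + K_p·P(s)) = 113.1/(s + 5.6 + 113.1) = 113.1/(s + 118.7).
Time constant τ = 1/118.7 = 0.00842 s.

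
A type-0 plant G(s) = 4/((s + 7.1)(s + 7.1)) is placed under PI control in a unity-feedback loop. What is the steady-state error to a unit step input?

The PI controller's integrator makes the forward path type 1, so e_ss to a step is zero.

0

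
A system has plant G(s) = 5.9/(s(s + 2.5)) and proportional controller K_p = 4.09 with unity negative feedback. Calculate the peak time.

T_p = 0.661 s

Closed-loop characteristic equation: s² + 2.5s + 24.13 = 0, so ω_n = 4.912 rad/s and ζ = 2.5/(2·4.912) = 0.2545.
Damped frequency ω_d = ω_n√(1−ζ²) = 4.751 rad/s, so peak time T_p = π/ω_d = 0.661 s.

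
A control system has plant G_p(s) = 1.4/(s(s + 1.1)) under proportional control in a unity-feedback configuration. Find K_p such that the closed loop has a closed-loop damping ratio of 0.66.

K_p = 0.496

Closed-loop characteristic equation: s² + 1.1s + K_p·1.4 = 0.
So ω_n = √(1.4K_p) and 2ζω_n = 1.1, giving ζ = 1.1/(2√(1.4K_p)).
Setting ζ = 0.66: √(1.4K_p) = 1.1/(2·0.66) = 0.8333, so K_p = 0.6944/1.4 = 0.496.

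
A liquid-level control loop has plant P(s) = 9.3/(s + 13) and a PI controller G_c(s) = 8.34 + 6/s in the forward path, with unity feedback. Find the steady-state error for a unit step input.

0

The open loop G_c(s)P(s) has a pole at the origin (type 1), so the static position error constant is infinite and e_ss = 1/(1+∞) = 0.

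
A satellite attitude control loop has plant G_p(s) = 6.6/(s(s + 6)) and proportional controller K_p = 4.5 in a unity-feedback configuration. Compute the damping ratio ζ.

ζ = 0.55

1 + K_p·G_p(s) = 0 gives s² + 6s + 29.7 = 0.
Matching s² + 2ζω_n s + ω_n²: ω_n = √29.7 = 5.45 rad/s and 2ζω_n = 6, so ζ = 6/(2·5.45) = 0.55.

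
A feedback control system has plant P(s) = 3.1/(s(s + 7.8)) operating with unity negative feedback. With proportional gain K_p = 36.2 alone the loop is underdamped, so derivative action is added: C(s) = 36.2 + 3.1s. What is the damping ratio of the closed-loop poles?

Forward path: (36.2 + 3.1s)·3.1/(s(s+7.8)). The closed-loop characteristic equation is s² + (7.8 + 3.1·3.1)s + 3.1·36.2 = 0.
That is s² + 17.41s + 112.2 = 0, so ω_n = 10.59 rad/s and ζ = 17.41/(2·10.59) = 0.8217.

ζ = 0.822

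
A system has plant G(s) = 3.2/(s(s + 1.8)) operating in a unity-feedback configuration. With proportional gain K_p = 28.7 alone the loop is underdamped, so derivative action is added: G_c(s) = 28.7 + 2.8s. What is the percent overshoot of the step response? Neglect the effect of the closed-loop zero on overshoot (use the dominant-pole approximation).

Forward path: (28.7 + 2.8s)·3.2/(s(s+1.8)). The closed-loop characteristic equation is s² + (1.8 + 3.2·2.8)s + 3.2·28.7 = 0.
That is s² + 10.76s + 91.84 = 0, so ω_n = 9.583 rad/s and ζ = 10.76/(2·9.583) = 0.5614.
%OS = 100·exp(−πζ/√(1−ζ²)) = 11.9%.

11.9%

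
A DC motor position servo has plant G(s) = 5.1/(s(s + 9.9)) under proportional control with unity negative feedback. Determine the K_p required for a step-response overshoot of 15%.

From %OS = 100·exp(−πζ/√(1−ζ²)) = 15%, ζ = −ln(0.15)/√(π²+ln²(0.15)) = 0.5169.
Characteristic equation s² + 9.9s + 5.1K_p = 0 gives ζ = 9.9/(2√(5.1K_p)).
Setting ζ = 0.5169: √(5.1K_p) = 9.9/(2·0.5169) = 9.576, so K_p = 91.69/5.1 = 18.

K_p = 18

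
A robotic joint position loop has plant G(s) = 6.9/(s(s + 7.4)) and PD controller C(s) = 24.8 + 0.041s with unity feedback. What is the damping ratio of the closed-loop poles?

ζ = 0.294

Forward path: (24.8 + 0.041s)·6.9/(s(s+7.4)). The closed-loop characteristic equation is s² + (7.4 + 6.9·0.041)s + 6.9·24.8 = 0.
That is s² + 7.683s + 171.1 = 0, so ω_n = 13.08 rad/s and ζ = 7.683/(2·13.08) = 0.2937.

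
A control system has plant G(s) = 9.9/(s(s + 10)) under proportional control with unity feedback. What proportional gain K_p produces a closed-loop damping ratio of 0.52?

Closed-loop characteristic equation: s² + 10s + K_p·9.9 = 0.
So ω_n = √(9.9K_p) and 2ζω_n = 10, giving ζ = 10/(2√(9.9K_p)).
Setting ζ = 0.52: √(9.9K_p) = 10/(2·0.52) = 9.615, so K_p = 92.46/9.9 = 9.34.

K_p = 9.34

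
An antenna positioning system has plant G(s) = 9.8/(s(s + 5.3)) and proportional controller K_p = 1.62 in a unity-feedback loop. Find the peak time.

From 1 + K_pG(s) = 0: s² + 5.3s + 15.88 = 0 ⇒ ω_n = 3.984, ζ = 0.6651.
Damped frequency ω_d = ω_n√(1−ζ²) = 2.975 rad/s, so peak time T_p = π/ω_d = 1.06 s.

T_p = 1.06 s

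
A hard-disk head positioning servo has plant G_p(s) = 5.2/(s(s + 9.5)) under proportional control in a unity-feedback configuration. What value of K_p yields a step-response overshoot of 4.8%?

K_p = 8.98

From %OS = 100·exp(−πζ/√(1−ζ²)) = 4.8%, ζ = −ln(0.048)/√(π²+ln²(0.048)) = 0.695.
Characteristic equation s² + 9.5s + 5.2K_p = 0 gives ζ = 9.5/(2√(5.2K_p)).
Setting ζ = 0.695: √(5.2K_p) = 9.5/(2·0.695) = 6.835, so K_p = 46.71/5.2 = 8.98.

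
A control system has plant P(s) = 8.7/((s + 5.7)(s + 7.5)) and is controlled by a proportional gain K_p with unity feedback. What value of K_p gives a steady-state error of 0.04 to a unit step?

K_p = 118

For a type-0 loop with proportional control, e_ss = 1/(1 + K_p·P(0)).
P(0) = 0.2035. Require 1/(1 + K_p·0.2035) = 0.04, so 1 + 0.2035·K_p = 25.
K_p = (25 − 1)/0.2035 = 118.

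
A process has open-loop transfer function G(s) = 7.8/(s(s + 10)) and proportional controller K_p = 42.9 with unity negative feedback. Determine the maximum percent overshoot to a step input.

The closed-loop denominator s² + 10s + 334.6 gives ω_n = √334.6 = 18.29 and ζ = 10/(2ω_n) = 0.2733.
%OS = 100·exp(−πζ/√(1−ζ²)) = 100·exp(−π·0.2733/√0.9253) = 41%.

41%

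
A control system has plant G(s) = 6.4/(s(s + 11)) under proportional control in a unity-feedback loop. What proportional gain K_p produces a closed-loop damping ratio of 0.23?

K_p = 89.3

Closed-loop characteristic equation: s² + 11s + K_p·6.4 = 0.
So ω_n = √(6.4K_p) and 2ζω_n = 11, giving ζ = 11/(2√(6.4K_p)).
Setting ζ = 0.23: √(6.4K_p) = 11/(2·0.23) = 23.91, so K_p = 571.8/6.4 = 89.3.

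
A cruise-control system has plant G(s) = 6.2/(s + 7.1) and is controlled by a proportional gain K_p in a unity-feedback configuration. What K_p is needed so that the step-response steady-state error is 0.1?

Steady-state error for a unit step on this type-0 loop is 1/(1 + K_p·G(0)).
G(0) = 0.8732. Require 1/(1 + K_p·0.8732) = 0.1, so 1 + 0.8732·K_p = 10.
K_p = (10 − 1)/0.8732 = 10.3.

K_p = 10.3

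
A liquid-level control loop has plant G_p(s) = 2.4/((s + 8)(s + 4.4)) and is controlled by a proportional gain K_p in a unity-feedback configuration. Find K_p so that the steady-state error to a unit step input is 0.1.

K_p = 132

For a type-0 loop with proportional control, e_ss = 1/(1 + K_p·G_p(0)).
G_p(0) = 0.06818. Require 1/(1 + K_p·0.06818) = 0.1, so 1 + 0.06818·K_p = 10.
K_p = (10 − 1)/0.06818 = 132.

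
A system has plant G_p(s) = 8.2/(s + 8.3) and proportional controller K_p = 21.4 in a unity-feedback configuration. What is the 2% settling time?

T_s ≈ 0.0218 s

Closed-loop transfer function: T(s) = K_p·G_p(s)/(1 + K_p·G_p(s)) = 175.5/(s + 8.3 + 175.5) = 175.5/(s + 183.8).
Time constant τ = 1/183.8 = 0.005441 s, so the 2% settling time is about 4τ = 0.0218 s.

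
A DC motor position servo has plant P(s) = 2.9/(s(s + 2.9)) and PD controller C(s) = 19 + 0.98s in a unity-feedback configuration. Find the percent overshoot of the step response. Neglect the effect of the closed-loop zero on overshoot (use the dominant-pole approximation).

26.8%

Forward path: (19 + 0.98s)·2.9/(s(s+2.9)). The closed-loop characteristic equation is s² + (2.9 + 2.9·0.98)s + 2.9·19 = 0.
That is s² + 5.742s + 55.1 = 0, so ω_n = 7.423 rad/s and ζ = 5.742/(2·7.423) = 0.3868.
%OS = 100·exp(−πζ/√(1−ζ²)) = 26.8%.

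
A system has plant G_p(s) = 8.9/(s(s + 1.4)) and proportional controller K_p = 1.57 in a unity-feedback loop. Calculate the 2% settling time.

From 1 + K_pG_p(s) = 0: s² + 1.4s + 13.97 = 0 ⇒ ω_n = 3.738, ζ = 0.1873.
2% settling time T_s ≈ 4/(ζω_n) = 4/0.7 = 5.71 s.

T_s ≈ 5.71 s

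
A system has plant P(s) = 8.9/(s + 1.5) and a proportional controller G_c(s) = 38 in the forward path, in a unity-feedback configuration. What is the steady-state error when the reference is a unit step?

The loop is type 0. Static position error constant K_pos = G_c(0)·P(0) = 38·5.933 = 225.5.
Steady-state error to a unit step: e_ss = 1/(1+K_pos) = 1/226.5 = 0.00442.

0.00442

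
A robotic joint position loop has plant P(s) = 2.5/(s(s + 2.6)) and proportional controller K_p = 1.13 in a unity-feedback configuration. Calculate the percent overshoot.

2.16%

The closed-loop denominator s² + 2.6s + 2.825 gives ω_n = √2.825 = 1.681 and ζ = 2.6/(2ω_n) = 0.7735.
%OS = 100·exp(−πζ/√(1−ζ²)) = 100·exp(−π·0.7735/√0.4018) = 2.16%.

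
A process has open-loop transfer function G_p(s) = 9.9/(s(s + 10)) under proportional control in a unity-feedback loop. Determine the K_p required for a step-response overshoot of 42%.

From %OS = 100·exp(−πζ/√(1−ζ²)) = 42%, ζ = −ln(0.42)/√(π²+ln²(0.42)) = 0.2662.
Characteristic equation s² + 10s + 9.9K_p = 0 gives ζ = 10/(2√(9.9K_p)).
Setting ζ = 0.2662: √(9.9K_p) = 10/(2·0.2662) = 18.78, so K_p = 352.9/9.9 = 35.6.

K_p = 35.6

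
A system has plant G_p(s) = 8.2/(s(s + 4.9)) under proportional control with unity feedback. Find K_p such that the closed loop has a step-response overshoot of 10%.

K_p = 2.09

From %OS = 100·exp(−πζ/√(1−ζ²)) = 10%, ζ = −ln(0.1)/√(π²+ln²(0.1)) = 0.5912.
Characteristic equation s² + 4.9s + 8.2K_p = 0 gives ζ = 4.9/(2√(8.2K_p)).
Setting ζ = 0.5912: √(8.2K_p) = 4.9/(2·0.5912) = 4.144, so K_p = 17.18/8.2 = 2.09.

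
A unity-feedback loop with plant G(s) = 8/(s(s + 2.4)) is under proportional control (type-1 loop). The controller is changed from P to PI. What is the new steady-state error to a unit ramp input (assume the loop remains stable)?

The integrator raises the loop to type 2, so K_v → ∞ and e_ss to a ramp is zero.

0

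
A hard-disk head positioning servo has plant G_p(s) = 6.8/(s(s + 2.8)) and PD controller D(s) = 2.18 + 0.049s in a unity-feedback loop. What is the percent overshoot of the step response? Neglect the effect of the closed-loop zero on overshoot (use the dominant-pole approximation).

Forward path: (2.18 + 0.049s)·6.8/(s(s+2.8)). The closed-loop characteristic equation is s² + (2.8 + 6.8·0.049)s + 6.8·2.18 = 0.
That is s² + 3.133s + 14.82 = 0, so ω_n = 3.85 rad/s and ζ = 3.133/(2·3.85) = 0.4069.
%OS = 100·exp(−πζ/√(1−ζ²)) = 24.7%.

24.7%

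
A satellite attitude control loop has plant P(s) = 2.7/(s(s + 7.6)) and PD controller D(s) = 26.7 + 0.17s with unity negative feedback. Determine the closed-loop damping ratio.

ζ = 0.475

Forward path: (26.7 + 0.17s)·2.7/(s(s+7.6)). The closed-loop characteristic equation is s² + (7.6 + 2.7·0.17)s + 2.7·26.7 = 0.
That is s² + 8.059s + 72.09 = 0, so ω_n = 8.491 rad/s and ζ = 8.059/(2·8.491) = 0.4746.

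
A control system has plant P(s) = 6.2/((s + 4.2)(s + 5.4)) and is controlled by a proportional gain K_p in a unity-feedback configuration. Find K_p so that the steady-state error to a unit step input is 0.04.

The loop is type 0, so e_ss(step) = 1/(1 + K_pos) with K_pos = K_p·P(0).
P(0) = 0.2734. Require 1/(1 + K_p·0.2734) = 0.04, so 1 + 0.2734·K_p = 25.
K_p = (25 − 1)/0.2734 = 87.8.

K_p = 87.8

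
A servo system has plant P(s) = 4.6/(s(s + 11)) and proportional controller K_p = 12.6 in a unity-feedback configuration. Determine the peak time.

T_p = 0.597 s

The closed-loop denominator s² + 11s + 57.96 gives ω_n = √57.96 = 7.613 and ζ = 11/(2ω_n) = 0.7224.
Damped frequency ω_d = ω_n√(1−ζ²) = 5.264 rad/s, so peak time T_p = π/ω_d = 0.597 s.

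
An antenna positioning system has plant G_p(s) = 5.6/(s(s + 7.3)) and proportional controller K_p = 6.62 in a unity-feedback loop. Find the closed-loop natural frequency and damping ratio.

ω_n = 6.09 rad/s, ζ = 0.599

The closed-loop denominator is s(s+7.3) + 6.62·5.6 = s² + 7.3s + 37.07.
Matching s² + 2ζω_n s + ω_n²: ω_n = √37.07 = 6.089 rad/s and 2ζω_n = 7.3, so ζ = 7.3/(2·6.089) = 0.599.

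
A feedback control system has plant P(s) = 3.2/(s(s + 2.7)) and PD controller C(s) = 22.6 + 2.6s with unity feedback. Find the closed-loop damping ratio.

ζ = 0.648

Forward path: (22.6 + 2.6s)·3.2/(s(s+2.7)). The closed-loop characteristic equation is s² + (2.7 + 3.2·2.6)s + 3.2·22.6 = 0.
That is s² + 11.02s + 72.32 = 0, so ω_n = 8.504 rad/s and ζ = 11.02/(2·8.504) = 0.6479.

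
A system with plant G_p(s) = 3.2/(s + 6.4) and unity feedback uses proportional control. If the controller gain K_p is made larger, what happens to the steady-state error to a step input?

decrease

e_ss = 1/(1 + K_p·G_p(0)); a larger K_p raises the denominator, so e_ss decreases.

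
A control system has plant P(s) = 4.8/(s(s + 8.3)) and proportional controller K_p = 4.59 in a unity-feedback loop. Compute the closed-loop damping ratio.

The closed-loop denominator is s(s+8.3) + 4.59·4.8 = s² + 8.3s + 22.03.
Matching s² + 2ζω_n s + ω_n²: ω_n = √22.03 = 4.694 rad/s and 2ζω_n = 8.3, so ζ = 8.3/(2·4.694) = 0.884.

ζ = 0.884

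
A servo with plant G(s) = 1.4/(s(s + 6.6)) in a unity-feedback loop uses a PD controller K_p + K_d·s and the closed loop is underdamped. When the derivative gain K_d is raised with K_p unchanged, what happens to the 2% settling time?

Characteristic equation s² + (6.6 + 1.4K_d)s + 1.4K_p = 0: raising K_d increases ζω_n = (6.6+1.4K_d)/2 while the loop stays underdamped, so T_s ≈ 4/(ζω_n) decreases.

decrease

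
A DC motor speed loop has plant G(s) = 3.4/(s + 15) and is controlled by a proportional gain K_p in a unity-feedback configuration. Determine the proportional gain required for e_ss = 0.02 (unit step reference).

Steady-state error for a unit step on this type-0 loop is 1/(1 + K_p·G(0)).
G(0) = 0.2267. Require 1/(1 + K_p·0.2267) = 0.02, so 1 + 0.2267·K_p = 50.
K_p = (50 − 1)/0.2267 = 216.

K_p = 216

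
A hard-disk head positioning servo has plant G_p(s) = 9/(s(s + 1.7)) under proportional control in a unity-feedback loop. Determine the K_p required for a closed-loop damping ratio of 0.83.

Closed-loop characteristic equation: s² + 1.7s + K_p·9 = 0.
So ω_n = √(9K_p) and 2ζω_n = 1.7, giving ζ = 1.7/(2√(9K_p)).
Setting ζ = 0.83: √(9K_p) = 1.7/(2·0.83) = 1.024, so K_p = 1.049/9 = 0.117.

K_p = 0.117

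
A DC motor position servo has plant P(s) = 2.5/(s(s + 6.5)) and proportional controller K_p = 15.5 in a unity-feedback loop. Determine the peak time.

T_p = 0.592 s

From 1 + K_pP(s) = 0: s² + 6.5s + 38.75 = 0 ⇒ ω_n = 6.225, ζ = 0.5221.
Damped frequency ω_d = ω_n√(1−ζ²) = 5.309 rad/s, so peak time T_p = π/ω_d = 0.592 s.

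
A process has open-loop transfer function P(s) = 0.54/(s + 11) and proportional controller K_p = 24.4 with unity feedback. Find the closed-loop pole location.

s = -24.18

Closed-loop transfer function: T(s) = K_p·P(s)/(1 + K_p·P(s)) = 13.18/(s + 11 + 13.18) = 13.18/(s + 24.18).
The closed-loop pole is at s = −24.18.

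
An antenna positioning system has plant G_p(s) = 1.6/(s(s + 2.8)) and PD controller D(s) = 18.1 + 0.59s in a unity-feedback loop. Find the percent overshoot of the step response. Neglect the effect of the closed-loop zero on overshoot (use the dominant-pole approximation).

31.2%

Forward path: (18.1 + 0.59s)·1.6/(s(s+2.8)). The closed-loop characteristic equation is s² + (2.8 + 1.6·0.59)s + 1.6·18.1 = 0.
That is s² + 3.744s + 28.96 = 0, so ω_n = 5.381 rad/s and ζ = 3.744/(2·5.381) = 0.3479.
%OS = 100·exp(−πζ/√(1−ζ²)) = 31.2%.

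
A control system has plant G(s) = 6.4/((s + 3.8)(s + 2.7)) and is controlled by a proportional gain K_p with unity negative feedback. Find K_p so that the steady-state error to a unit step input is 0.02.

For a type-0 loop with proportional control, e_ss = 1/(1 + K_p·G(0)).
G(0) = 0.6238. Require 1/(1 + K_p·0.6238) = 0.02, so 1 + 0.6238·K_p = 50.
K_p = (50 − 1)/0.6238 = 78.6.

K_p = 78.6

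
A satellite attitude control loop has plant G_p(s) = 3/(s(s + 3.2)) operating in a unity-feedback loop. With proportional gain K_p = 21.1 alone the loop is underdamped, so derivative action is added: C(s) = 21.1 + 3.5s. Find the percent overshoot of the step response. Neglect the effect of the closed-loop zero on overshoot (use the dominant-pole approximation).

0.49%

Forward path: (21.1 + 3.5s)·3/(s(s+3.2)). The closed-loop characteristic equation is s² + (3.2 + 3·3.5)s + 3·21.1 = 0.
That is s² + 13.7s + 63.3 = 0, so ω_n = 7.956 rad/s and ζ = 13.7/(2·7.956) = 0.861.
%OS = 100·exp(−πζ/√(1−ζ²)) = 0.49%.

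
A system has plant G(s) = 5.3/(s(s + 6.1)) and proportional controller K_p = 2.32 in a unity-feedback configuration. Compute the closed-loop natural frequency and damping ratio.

ω_n = 3.51 rad/s, ζ = 0.87

1 + K_p·G(s) = 0 gives s² + 6.1s + 12.3 = 0.
Matching s² + 2ζω_n s + ω_n²: ω_n = √12.3 = 3.507 rad/s and 2ζω_n = 6.1, so ζ = 6.1/(2·3.507) = 0.87.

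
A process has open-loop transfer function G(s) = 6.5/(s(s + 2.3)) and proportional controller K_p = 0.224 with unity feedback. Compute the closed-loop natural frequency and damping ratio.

With unity feedback the closed-loop characteristic equation is s² + 2.3s + 0.224·6.5 = s² + 2.3s + 1.456 = 0.
Matching s² + 2ζω_n s + ω_n²: ω_n = √1.456 = 1.207 rad/s and 2ζω_n = 2.3, so ζ = 2.3/(2·1.207) = 0.953.

ω_n = 1.21 rad/s, ζ = 0.953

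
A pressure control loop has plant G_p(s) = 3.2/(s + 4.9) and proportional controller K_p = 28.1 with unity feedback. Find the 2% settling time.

Closed-loop transfer function: T(s) = K_p·G_p(s)/(1 + K_p·G_p(s)) = 89.92/(s + 4.9 + 89.92) = 89.92/(s + 94.82).
Time constant τ = 1/94.82 = 0.01055 s, so the 2% settling time is about 4τ = 0.0422 s.

T_s ≈ 0.0422 s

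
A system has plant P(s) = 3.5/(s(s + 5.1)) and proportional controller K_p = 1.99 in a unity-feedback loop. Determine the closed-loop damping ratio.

ζ = 0.966

The closed-loop denominator is s(s+5.1) + 1.99·3.5 = s² + 5.1s + 6.965.
So ω_n² = 6.965 ⇒ ω_n = 2.639 rad/s, and ζ = 5.1/(2ω_n) = 0.966.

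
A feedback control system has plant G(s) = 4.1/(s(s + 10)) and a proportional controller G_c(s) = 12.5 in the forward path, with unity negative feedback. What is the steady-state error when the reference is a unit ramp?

The loop has one pole at the origin (type 1). Velocity error constant K_v = lim_{s→0} s·G_c(s)G(s) = 12.5·4.1/10 = 5.125.
Steady-state error to a unit ramp: e_ss = 1/K_v = 0.195.

0.195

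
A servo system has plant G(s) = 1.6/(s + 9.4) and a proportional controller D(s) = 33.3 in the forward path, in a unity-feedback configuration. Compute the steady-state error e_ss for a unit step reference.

The loop is type 0. Static position error constant K_pos = D(0)·G(0) = 33.3·0.1702 = 5.668.
Steady-state error to a unit step: e_ss = 1/(1+K_pos) = 1/6.668 = 0.15.

0.15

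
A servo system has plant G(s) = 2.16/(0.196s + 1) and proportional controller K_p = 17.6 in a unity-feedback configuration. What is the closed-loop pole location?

s = -199.1

Closed loop: T(s) = K_p·G/(1+K_p·G) = 38.02/(0.196s + 1 + 38.02), with pole at s = −(1 + 38.02)/0.196 = −199.1.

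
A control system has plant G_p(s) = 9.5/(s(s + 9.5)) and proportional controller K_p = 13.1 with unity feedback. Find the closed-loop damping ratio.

ζ = 0.426

With unity feedback the closed-loop characteristic equation is s² + 9.5s + 13.1·9.5 = s² + 9.5s + 124.5 = 0.
So ω_n² = 124.5 ⇒ ω_n = 11.16 rad/s, and ζ = 9.5/(2ω_n) = 0.426.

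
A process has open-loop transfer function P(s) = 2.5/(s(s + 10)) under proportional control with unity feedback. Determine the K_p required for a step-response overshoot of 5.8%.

From %OS = 100·exp(−πζ/√(1−ζ²)) = 5.8%, ζ = −ln(0.058)/√(π²+ln²(0.058)) = 0.6716.
Characteristic equation s² + 10s + 2.5K_p = 0 gives ζ = 10/(2√(2.5K_p)).
Setting ζ = 0.6716: √(2.5K_p) = 10/(2·0.6716) = 7.445, so K_p = 55.43/2.5 = 22.2.

K_p = 22.2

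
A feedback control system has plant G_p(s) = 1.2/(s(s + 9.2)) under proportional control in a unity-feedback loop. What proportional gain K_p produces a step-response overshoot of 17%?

K_p = 73.1

From %OS = 100·exp(−πζ/√(1−ζ²)) = 17%, ζ = −ln(0.17)/√(π²+ln²(0.17)) = 0.4913.
Characteristic equation s² + 9.2s + 1.2K_p = 0 gives ζ = 9.2/(2√(1.2K_p)).
Setting ζ = 0.4913: √(1.2K_p) = 9.2/(2·0.4913) = 9.363, so K_p = 87.67/1.2 = 73.1.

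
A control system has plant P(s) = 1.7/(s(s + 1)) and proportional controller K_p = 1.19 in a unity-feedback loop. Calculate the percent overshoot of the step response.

30.7%

Closed-loop characteristic equation: s² + 1s + 2.023 = 0, so ω_n = 1.422 rad/s and ζ = 1/(2·1.422) = 0.3515.
%OS = 100·exp(−πζ/√(1−ζ²)) = 100·exp(−π·0.3515/√0.8764) = 30.7%.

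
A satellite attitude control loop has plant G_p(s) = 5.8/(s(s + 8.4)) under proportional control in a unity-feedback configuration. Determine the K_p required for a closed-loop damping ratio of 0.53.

Closed-loop characteristic equation: s² + 8.4s + K_p·5.8 = 0.
So ω_n = √(5.8K_p) and 2ζω_n = 8.4, giving ζ = 8.4/(2√(5.8K_p)).
Setting ζ = 0.53: √(5.8K_p) = 8.4/(2·0.53) = 7.925, so K_p = 62.8/5.8 = 10.8.

K_p = 10.8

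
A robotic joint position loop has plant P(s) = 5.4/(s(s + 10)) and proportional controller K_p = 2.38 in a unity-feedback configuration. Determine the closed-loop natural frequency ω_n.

1 + K_p·P(s) = 0 gives s² + 10s + 12.85 = 0.
Matching s² + 2ζω_n s + ω_n²: ω_n = √12.85 = 3.585 rad/s and 2ζω_n = 10, so ζ = 10/(2·3.585) = 1.39.

ω_n = 3.58 rad/s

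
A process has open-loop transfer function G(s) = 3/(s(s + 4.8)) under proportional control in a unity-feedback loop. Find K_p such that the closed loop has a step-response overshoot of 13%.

K_p = 6.47

From %OS = 100·exp(−πζ/√(1−ζ²)) = 13%, ζ = −ln(0.13)/√(π²+ln²(0.13)) = 0.5446.
Characteristic equation s² + 4.8s + 3K_p = 0 gives ζ = 4.8/(2√(3K_p)).
Setting ζ = 0.5446: √(3K_p) = 4.8/(2·0.5446) = 4.407, so K_p = 19.42/3 = 6.47.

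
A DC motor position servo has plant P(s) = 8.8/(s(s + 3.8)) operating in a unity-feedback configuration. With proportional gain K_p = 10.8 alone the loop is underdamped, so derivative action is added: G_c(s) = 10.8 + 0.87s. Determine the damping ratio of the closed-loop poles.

Forward path: (10.8 + 0.87s)·8.8/(s(s+3.8)). The closed-loop characteristic equation is s² + (3.8 + 8.8·0.87)s + 8.8·10.8 = 0.
That is s² + 11.46s + 95.04 = 0, so ω_n = 9.749 rad/s and ζ = 11.46/(2·9.749) = 0.5876.

ζ = 0.588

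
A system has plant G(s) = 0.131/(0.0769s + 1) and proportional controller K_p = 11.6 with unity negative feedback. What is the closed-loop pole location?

Closed loop: T(s) = K_p·G/(1+K_p·G) = 1.52/(0.0769s + 1 + 1.52), with pole at s = −(1 + 1.52)/0.0769 = −32.76.

s = -32.76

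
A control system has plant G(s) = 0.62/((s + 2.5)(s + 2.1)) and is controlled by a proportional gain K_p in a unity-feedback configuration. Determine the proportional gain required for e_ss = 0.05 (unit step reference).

K_p = 161

For a type-0 loop with proportional control, e_ss = 1/(1 + K_p·G(0)).
G(0) = 0.1181. Require 1/(1 + K_p·0.1181) = 0.05, so 1 + 0.1181·K_p = 20.
K_p = (20 − 1)/0.1181 = 161.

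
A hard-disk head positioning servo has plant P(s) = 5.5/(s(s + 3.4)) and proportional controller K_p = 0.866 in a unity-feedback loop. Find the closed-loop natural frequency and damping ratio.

ω_n = 2.18 rad/s, ζ = 0.779

With unity feedback the closed-loop characteristic equation is s² + 3.4s + 0.866·5.5 = s² + 3.4s + 4.763 = 0.
Matching s² + 2ζω_n s + ω_n²: ω_n = √4.763 = 2.182 rad/s and 2ζω_n = 3.4, so ζ = 3.4/(2·2.182) = 0.779.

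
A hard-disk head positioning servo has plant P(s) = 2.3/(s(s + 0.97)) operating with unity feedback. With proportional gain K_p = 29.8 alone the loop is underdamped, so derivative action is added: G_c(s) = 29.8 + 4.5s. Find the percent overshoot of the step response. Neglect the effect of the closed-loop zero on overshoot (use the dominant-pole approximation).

5.27%

Forward path: (29.8 + 4.5s)·2.3/(s(s+0.97)). The closed-loop characteristic equation is s² + (0.97 + 2.3·4.5)s + 2.3·29.8 = 0.
That is s² + 11.32s + 68.54 = 0, so ω_n = 8.279 rad/s and ζ = 11.32/(2·8.279) = 0.6837.
%OS = 100·exp(−πζ/√(1−ζ²)) = 5.27%.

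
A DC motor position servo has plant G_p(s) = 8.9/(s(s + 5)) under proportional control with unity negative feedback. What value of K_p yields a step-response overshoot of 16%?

K_p = 2.77

From %OS = 100·exp(−πζ/√(1−ζ²)) = 16%, ζ = −ln(0.16)/√(π²+ln²(0.16)) = 0.5039.
Characteristic equation s² + 5s + 8.9K_p = 0 gives ζ = 5/(2√(8.9K_p)).
Setting ζ = 0.5039: √(8.9K_p) = 5/(2·0.5039) = 4.962, so K_p = 24.62/8.9 = 2.77.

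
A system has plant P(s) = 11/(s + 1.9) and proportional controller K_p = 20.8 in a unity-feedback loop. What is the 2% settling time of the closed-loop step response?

Closed-loop transfer function: T(s) = K_p·P(s)/(1 + K_p·P(s)) = 228.8/(s + 1.9 + 228.8) = 228.8/(s + 230.7).
Time constant τ = 1/230.7 = 0.004335 s, so the 2% settling time is about 4τ = 0.0173 s.

T_s ≈ 0.0173 s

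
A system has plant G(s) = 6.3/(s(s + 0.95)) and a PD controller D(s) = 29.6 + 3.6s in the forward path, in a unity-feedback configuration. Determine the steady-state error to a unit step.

The open loop D(s)G(s) has a pole at the origin (type 1), so the static position error constant is infinite and e_ss = 1/(1+∞) = 0.

0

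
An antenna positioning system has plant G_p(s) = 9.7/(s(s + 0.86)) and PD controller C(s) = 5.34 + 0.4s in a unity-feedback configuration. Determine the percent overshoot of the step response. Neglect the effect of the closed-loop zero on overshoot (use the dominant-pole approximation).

33.4%

Forward path: (5.34 + 0.4s)·9.7/(s(s+0.86)). The closed-loop characteristic equation is s² + (0.86 + 9.7·0.4)s + 9.7·5.34 = 0.
That is s² + 4.74s + 51.8 = 0, so ω_n = 7.197 rad/s and ζ = 4.74/(2·7.197) = 0.3293.
%OS = 100·exp(−πζ/√(1−ζ²)) = 33.4%.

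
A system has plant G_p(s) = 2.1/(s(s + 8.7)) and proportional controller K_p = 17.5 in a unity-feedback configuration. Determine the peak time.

Closed-loop characteristic equation: s² + 8.7s + 36.75 = 0, so ω_n = 6.062 rad/s and ζ = 8.7/(2·6.062) = 0.7176.
Damped frequency ω_d = ω_n√(1−ζ²) = 4.222 rad/s, so peak time T_p = π/ω_d = 0.744 s.

T_p = 0.744 s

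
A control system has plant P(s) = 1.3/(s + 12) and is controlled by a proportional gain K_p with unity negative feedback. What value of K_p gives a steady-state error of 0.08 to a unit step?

The loop is type 0, so e_ss(step) = 1/(1 + K_pos) with K_pos = K_p·P(0).
P(0) = 0.1083. Require 1/(1 + K_p·0.1083) = 0.08, so 1 + 0.1083·K_p = 12.5.
K_p = (12.5 − 1)/0.1083 = 106.

K_p = 106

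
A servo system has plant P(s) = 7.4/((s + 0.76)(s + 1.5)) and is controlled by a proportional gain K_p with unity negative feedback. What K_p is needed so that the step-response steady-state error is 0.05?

The loop is type 0, so e_ss(step) = 1/(1 + K_pos) with K_pos = K_p·P(0).
P(0) = 6.491. Require 1/(1 + K_p·6.491) = 0.05, so 1 + 6.491·K_p = 20.
K_p = (20 − 1)/6.491 = 2.93.

K_p = 2.93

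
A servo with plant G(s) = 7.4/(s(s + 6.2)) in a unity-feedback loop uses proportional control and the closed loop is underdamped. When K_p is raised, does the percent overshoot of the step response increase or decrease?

Characteristic equation s² + 6.2s + K_p·7.4 = 0: raising K_p raises ω_n while 2ζω_n = 6.2 is fixed, so ζ falls and overshoot grows.

increase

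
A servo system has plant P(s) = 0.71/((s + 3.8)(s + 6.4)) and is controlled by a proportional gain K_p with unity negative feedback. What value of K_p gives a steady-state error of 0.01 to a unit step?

K_p = 3390

For a type-0 loop with proportional control, e_ss = 1/(1 + K_p·P(0)).
P(0) = 0.02919. Require 1/(1 + K_p·0.02919) = 0.01, so 1 + 0.02919·K_p = 100.
K_p = (100 − 1)/0.02919 = 3390.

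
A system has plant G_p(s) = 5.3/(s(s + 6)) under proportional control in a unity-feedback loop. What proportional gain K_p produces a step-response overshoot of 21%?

From %OS = 100·exp(−πζ/√(1−ζ²)) = 21%, ζ = −ln(0.21)/√(π²+ln²(0.21)) = 0.4449.
Characteristic equation s² + 6s + 5.3K_p = 0 gives ζ = 6/(2√(5.3K_p)).
Setting ζ = 0.4449: √(5.3K_p) = 6/(2·0.4449) = 6.743, so K_p = 45.47/5.3 = 8.58.

K_p = 8.58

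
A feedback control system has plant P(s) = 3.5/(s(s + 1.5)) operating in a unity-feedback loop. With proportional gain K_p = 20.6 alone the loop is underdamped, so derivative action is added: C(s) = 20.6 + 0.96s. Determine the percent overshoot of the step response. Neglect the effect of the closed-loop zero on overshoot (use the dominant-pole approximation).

39.1%

Forward path: (20.6 + 0.96s)·3.5/(s(s+1.5)). The closed-loop characteristic equation is s² + (1.5 + 3.5·0.96)s + 3.5·20.6 = 0.
That is s² + 4.86s + 72.1 = 0, so ω_n = 8.491 rad/s and ζ = 4.86/(2·8.491) = 0.2862.
%OS = 100·exp(−πζ/√(1−ζ²)) = 39.1%.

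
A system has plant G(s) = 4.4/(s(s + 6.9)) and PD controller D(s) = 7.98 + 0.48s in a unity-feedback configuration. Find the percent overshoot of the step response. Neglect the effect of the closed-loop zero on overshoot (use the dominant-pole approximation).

Forward path: (7.98 + 0.48s)·4.4/(s(s+6.9)). The closed-loop characteristic equation is s² + (6.9 + 4.4·0.48)s + 4.4·7.98 = 0.
That is s² + 9.012s + 35.11 = 0, so ω_n = 5.926 rad/s and ζ = 9.012/(2·5.926) = 0.7604.
%OS = 100·exp(−πζ/√(1−ζ²)) = 2.53%.

2.53%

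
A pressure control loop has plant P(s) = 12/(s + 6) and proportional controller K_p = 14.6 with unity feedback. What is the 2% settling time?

Closed-loop transfer function: T(s) = K_p·P(s)/(1 + K_p·P(s)) = 175.2/(s + 6 + 175.2) = 175.2/(s + 181.2).
Time constant τ = 1/181.2 = 0.005519 s, so the 2% settling time is about 4τ = 0.0221 s.

T_s ≈ 0.0221 s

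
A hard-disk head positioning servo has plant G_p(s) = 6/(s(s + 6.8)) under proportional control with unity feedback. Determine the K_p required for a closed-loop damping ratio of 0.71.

K_p = 3.82

Closed-loop characteristic equation: s² + 6.8s + K_p·6 = 0.
So ω_n = √(6K_p) and 2ζω_n = 6.8, giving ζ = 6.8/(2√(6K_p)).
Setting ζ = 0.71: √(6K_p) = 6.8/(2·0.71) = 4.789, so K_p = 22.93/6 = 3.82.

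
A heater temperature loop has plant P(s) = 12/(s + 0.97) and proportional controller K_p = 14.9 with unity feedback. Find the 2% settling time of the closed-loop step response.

Closed-loop transfer function: T(s) = K_p·P(s)/(1 + K_p·P(s)) = 178.8/(s + 0.97 + 178.8) = 178.8/(s + 179.8).
Time constant τ = 1/179.8 = 0.005563 s, so the 2% settling time is about 4τ = 0.0223 s.

T_s ≈ 0.0223 s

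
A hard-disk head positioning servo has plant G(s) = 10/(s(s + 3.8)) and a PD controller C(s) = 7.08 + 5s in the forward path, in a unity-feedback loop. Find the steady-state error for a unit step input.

0

The open loop C(s)G(s) has a pole at the origin (type 1), so the static position error constant is infinite and e_ss = 1/(1+∞) = 0.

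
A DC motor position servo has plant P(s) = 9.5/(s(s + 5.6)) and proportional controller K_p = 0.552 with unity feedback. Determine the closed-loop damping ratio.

ζ = 1.22

The closed-loop denominator is s(s+5.6) + 0.552·9.5 = s² + 5.6s + 5.244.
Matching s² + 2ζω_n s + ω_n²: ω_n = √5.244 = 2.29 rad/s and 2ζω_n = 5.6, so ζ = 5.6/(2·2.29) = 1.22.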